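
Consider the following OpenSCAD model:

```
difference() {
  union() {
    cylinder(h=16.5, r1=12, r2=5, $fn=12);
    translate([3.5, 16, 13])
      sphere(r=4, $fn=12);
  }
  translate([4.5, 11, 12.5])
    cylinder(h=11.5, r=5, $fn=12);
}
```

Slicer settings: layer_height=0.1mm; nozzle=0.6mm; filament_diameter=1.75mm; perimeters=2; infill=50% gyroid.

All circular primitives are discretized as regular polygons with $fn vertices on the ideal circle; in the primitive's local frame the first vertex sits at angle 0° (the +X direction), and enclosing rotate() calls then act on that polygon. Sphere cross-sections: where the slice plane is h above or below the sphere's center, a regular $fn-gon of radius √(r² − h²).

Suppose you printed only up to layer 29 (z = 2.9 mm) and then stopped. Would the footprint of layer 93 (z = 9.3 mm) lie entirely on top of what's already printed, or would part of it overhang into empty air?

Compare the two slices. At z = 2.9: the cone: at t=0.176 of its height the radius interpolates to r₁+(r₂−r₁)t = 10.770, giving a regular 12-gon of that circumradius (area = (12/2)·10.770²·sin(360°/12) = 347.96 mm²); the sphere at (3.5, 16) is not intersected at this z (|z−center|=10.100 > r=4); Combining (union): only the cone is present, so the union is just that shape — area = 347.96 mm²; the cylinder at (4.5, 11) does not reach this height (z outside [12.5, 24]); Subtracting the remaining from the first: none of the subtracted shapes is present at this height, so the result so far is unchanged — area = 347.96 mm². At z = 9.3: the cone: at t=0.564 of its height the radius interpolates to r₁+(r₂−r₁)t = 8.055, giving a regular 12-gon of that circumradius (area = (12/2)·8.055²·sin(360°/12) = 194.63 mm²); the r=4 sphere at (3.5, 16) slices to a regular 12-gon of circumradius 1.520 (√(r²−h²) with h=3.7 from center) (area = (12/2)·1.520²·sin(360°/12) = 6.93 mm²); Combining (union): the 2 present regions are separate (no shared area or edge), so areas and boundary lengths simply add and each stays a separate island — area = 201.56 mm²; the cylinder at (4.5, 11) does not reach this height (z outside [12.5, 24]); After the difference (first − rest): none of the subtracted shapes is present at this height, so that combined region is unchanged — area = 201.56 mm². Checking containment: at z = 9.3 the cross-section extends beyond the z = 2.9 cross-section by about 6.93 mm².

part overhangs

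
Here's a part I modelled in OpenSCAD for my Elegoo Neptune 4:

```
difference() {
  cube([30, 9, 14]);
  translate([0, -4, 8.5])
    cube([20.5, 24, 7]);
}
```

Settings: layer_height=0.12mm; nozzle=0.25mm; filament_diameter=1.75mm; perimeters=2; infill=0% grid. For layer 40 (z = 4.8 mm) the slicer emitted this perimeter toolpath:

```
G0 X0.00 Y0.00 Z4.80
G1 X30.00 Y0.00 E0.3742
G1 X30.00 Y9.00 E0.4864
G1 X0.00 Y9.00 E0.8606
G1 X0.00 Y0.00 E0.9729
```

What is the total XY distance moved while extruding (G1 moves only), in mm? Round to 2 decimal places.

78.00 mm

Sum the Euclidean lengths of each G1 segment: total = 78.00 mm.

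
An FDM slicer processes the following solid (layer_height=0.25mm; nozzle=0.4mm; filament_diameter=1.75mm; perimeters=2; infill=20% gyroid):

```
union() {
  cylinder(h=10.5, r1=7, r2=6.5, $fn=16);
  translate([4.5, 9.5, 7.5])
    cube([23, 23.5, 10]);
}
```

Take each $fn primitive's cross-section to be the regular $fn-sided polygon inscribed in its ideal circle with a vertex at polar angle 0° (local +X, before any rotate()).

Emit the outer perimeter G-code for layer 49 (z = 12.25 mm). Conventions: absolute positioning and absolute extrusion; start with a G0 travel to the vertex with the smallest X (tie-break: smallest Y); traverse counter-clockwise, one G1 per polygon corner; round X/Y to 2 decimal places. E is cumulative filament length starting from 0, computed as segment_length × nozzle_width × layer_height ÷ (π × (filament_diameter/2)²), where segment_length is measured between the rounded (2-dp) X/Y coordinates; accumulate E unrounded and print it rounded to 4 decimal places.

At z = 12.25 mm: the cone is not intersected at this z (z outside [0, 10.5]); the 23×23.5 cube at (4.5, 9.5) contributes its full rectangle; Merging all regions: only the 23×23.5 cube at (4.5, 9.5) is present, so the union is just that shape — 1 connected region. The outline is a single polygon with 4 vertices. Extrusion per mm of travel: 0.4 × 0.25 / (π × 0.875²) = 0.041575. Accumulating E over each segment gives final E = 3.8665.

G0 X4.50 Y9.50 Z12.25
G1 X27.50 Y9.50 E0.9562
G1 X27.50 Y33.00 E1.9332
G1 X4.50 Y33.00 E2.8895
G1 X4.50 Y9.50 E3.8665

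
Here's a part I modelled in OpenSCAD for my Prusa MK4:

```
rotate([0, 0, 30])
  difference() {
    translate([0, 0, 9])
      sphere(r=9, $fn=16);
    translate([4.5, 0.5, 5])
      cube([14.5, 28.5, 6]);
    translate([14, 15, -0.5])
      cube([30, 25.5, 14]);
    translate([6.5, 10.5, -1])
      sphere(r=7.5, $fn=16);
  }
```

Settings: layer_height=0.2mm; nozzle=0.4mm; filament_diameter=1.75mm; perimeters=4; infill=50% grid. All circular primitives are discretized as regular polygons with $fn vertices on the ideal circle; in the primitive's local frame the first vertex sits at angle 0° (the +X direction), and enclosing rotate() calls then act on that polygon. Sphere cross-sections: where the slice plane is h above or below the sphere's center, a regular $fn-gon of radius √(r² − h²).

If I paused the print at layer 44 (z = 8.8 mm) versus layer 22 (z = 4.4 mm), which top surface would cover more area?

Layer 44 (z = 8.8): the sphere: section is a regular 16-gon, circumradius = √(r²−h²) = √(9²−0.2²) = 8.998 (area = (16/2)·8.998²·sin(360°/16) = 247.86 mm²); the cube at (4.5, 0.5) (footprint 14.5×28.5) is included at this height (area 413.25 mm²); the cube at (14, 15) (footprint 30×25.5) is included at this height (area 765.00 mm²); the sphere at (6.5, 10.5) does not reach this height (|z−center|=9.800 > r=7.5); Taking the first minus the rest: starting from the r=9 sphere (247.86 mm²), the 14.5×28.5 cube at (4.5, 0.5) partially overlaps it — only the 21.53 mm² overlap (of its 413.25 mm²) is removed, clipping the outline; the 30×25.5 cube at (14, 15) misses the remaining region (no effect) — area = 226.33 mm²; (whole slice rotated 30° about Z — lengths, areas and connectivity unchanged). So its area = 226.33 mm². Layer 22 (z = 4.4): the r=9 sphere slices to a regular 16-gon of circumradius 7.736 (√(r²−h²) with h=4.6 from center) (area = (16/2)·7.736²·sin(360°/16) = 183.20 mm²); the cube at (4.5, 0.5) does not reach this height (z outside [5, 11]); the cube at (14, 15) (footprint 30×25.5) is included at this height (area 765.00 mm²); the r=7.5 sphere at (6.5, 10.5) contributes a regular 16-gon of circumradius √(7.5²−5.4²) = 5.205 (area = (16/2)·5.205²·sin(360°/16) = 82.94 mm²); Taking the first minus the rest: starting from the r=9 sphere (183.20 mm²), the 30×25.5 cube at (14, 15) misses the remaining region (no effect); the r=7.5 sphere at (6.5, 10.5) partially overlaps it — only the 0.94 mm² overlap (of its 82.94 mm²) is removed, clipping the outline — area = 182.25 mm²; (whole slice rotated 30° about Z — lengths, areas and connectivity unchanged). So its area = 182.25 mm². Layer 44 is larger (226.33 vs 182.25 mm²).

layer 44 (z = 8.8 mm)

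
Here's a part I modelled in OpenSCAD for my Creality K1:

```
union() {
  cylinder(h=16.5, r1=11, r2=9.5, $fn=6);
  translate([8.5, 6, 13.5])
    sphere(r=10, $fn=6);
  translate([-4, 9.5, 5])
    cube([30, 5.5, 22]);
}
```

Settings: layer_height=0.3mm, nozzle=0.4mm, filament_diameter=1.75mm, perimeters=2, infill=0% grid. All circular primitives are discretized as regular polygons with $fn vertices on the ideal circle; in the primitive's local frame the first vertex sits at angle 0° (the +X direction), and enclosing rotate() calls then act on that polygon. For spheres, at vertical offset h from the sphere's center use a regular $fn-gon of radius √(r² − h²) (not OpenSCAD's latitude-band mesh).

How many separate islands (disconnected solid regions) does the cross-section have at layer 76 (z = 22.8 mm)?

At z = 22.8 mm: the cone is not intersected at this z (z outside [0, 16.5]); the r=10 sphere at (8.5, 6) slices to a regular 6-gon of circumradius 3.676 (√(r²−h²) with h=9.3 from center); the 30×5.5 cube at (-4, 9.5) contributes its full rectangle; Merging all regions: the 2 present regions are separate (no shared area or edge), so areas and boundary lengths simply add and each stays a separate island — 2 connected regions. Overall, the cross-section has 2 separate islands. Island count = 2.

2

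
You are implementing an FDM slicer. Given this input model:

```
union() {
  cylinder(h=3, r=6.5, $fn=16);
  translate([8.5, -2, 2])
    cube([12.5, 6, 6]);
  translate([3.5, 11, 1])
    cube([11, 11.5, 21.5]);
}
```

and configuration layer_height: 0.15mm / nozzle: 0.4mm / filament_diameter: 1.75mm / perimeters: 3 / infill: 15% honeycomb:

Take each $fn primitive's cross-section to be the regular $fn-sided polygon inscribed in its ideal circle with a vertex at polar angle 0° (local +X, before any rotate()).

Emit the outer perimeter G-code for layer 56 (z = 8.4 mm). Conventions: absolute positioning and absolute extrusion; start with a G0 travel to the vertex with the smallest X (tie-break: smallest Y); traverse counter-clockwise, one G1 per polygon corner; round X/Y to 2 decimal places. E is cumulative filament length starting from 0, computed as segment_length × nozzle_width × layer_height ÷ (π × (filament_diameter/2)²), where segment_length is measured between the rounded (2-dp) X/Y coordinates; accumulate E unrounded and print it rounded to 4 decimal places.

At z = 8.4 mm: the cylinder is absent (z outside [0, 3]); the cube at (8.5, -2) is not intersected at this z (z outside [2, 8]); the 11×11.5 cube at (3.5, 11) contributes its full rectangle; Merging all regions: only the 11×11.5 cube at (3.5, 11) is present, so the union is just that shape — 1 connected region. The outline is a single polygon with 4 vertices. Extrusion per mm of travel: 0.4 × 0.15 / (π × 0.875²) = 0.024945. Accumulating E over each segment gives final E = 1.1225.

G0 X3.50 Y11.00 Z8.40
G1 X14.50 Y11.00 E0.2744
G1 X14.50 Y22.50 E0.5613
G1 X3.50 Y22.50 E0.8357
G1 X3.50 Y11.00 E1.1225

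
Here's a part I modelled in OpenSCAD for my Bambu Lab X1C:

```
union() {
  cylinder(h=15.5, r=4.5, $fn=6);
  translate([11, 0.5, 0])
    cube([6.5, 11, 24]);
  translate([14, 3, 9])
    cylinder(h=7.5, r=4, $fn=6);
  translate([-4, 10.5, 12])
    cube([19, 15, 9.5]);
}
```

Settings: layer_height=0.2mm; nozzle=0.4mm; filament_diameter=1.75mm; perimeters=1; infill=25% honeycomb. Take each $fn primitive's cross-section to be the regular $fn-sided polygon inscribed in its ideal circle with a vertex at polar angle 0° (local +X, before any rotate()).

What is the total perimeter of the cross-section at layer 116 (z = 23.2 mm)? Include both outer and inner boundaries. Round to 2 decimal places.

At z = 23.2 mm: the cylinder is absent (z outside [0, 15.5]); the cube at (11, 0.5) (footprint 6.5×11) is included at this height (perimeter 35.00 mm); the cylinder at (14, 3) is not intersected at this z (z outside [9, 16.5]); the cube at (-4, 10.5) does not reach this height (z outside [12, 21.5]); Taking the union: only the 6.5×11 cube at (11, 0.5) is present, so the union is just that shape — boundary = 35.00 mm. Overall, the cross-section is a single solid region. Total boundary length (outer) = 35.00 mm.

35.00 mm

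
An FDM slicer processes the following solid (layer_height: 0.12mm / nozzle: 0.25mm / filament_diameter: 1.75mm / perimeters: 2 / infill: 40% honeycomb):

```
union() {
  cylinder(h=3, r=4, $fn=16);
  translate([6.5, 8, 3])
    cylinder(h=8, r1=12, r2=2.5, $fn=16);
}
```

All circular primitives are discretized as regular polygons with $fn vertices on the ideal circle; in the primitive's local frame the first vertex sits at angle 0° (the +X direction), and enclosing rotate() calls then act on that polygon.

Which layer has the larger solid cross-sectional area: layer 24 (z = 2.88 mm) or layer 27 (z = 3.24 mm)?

Layer 24 (z = 2.88): the r=4 cylinder gives a regular 16-gon of circumradius 4 (constant along its height) (area = (16/2)·4.000²·sin(360°/16) = 48.98 mm²); the cone at (6.5, 8) is not intersected at this z (z outside [3, 11]); Combining (union): only the r=4 cylinder is present, so the union is just that shape — area = 48.98 mm². So its area = 48.98 mm². Layer 27 (z = 3.24): the cylinder does not reach this height (z outside [0, 3]); the cone at (6.5, 8) contributes a regular 16-gon of circumradius 11.715 (interpolated between r1=12 and r2=2.5 at t=0.030) (area = (16/2)·11.715²·sin(360°/16) = 420.16 mm²); Taking the union: only the cone at (6.5, 8) is present, so the union is just that shape — area = 420.16 mm². So its area = 420.16 mm². Layer 27 is larger (420.16 vs 48.98 mm²).

layer 27 (z = 3.24 mm)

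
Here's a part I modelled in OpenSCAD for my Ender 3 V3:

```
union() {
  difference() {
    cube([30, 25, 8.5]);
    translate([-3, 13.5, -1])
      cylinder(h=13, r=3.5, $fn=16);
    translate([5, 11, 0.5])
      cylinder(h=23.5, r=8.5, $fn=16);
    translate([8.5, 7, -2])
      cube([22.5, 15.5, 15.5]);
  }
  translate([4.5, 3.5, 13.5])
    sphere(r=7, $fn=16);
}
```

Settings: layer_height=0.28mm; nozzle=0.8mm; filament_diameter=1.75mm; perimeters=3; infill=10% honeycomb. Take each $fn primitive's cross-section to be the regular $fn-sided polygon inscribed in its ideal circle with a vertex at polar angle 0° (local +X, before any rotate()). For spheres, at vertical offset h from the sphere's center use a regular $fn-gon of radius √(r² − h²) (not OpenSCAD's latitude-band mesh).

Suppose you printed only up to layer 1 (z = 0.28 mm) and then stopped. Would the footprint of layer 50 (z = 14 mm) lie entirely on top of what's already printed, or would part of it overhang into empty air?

Compare the two slices. At z = 0.28: the cube is present — its section is the full 30×25 rectangle (area 750.00 mm²); the cylinder at (-3, 13.5): section is a regular 16-gon, circumradius r=3.5 (area = (16/2)·3.500²·sin(360°/16) = 37.50 mm²); the cylinder at (5, 11) is absent (z outside [0.5, 24]); the cube at (8.5, 7) (footprint 22.5×15.5) is included at this height (area 348.75 mm²); Taking the first minus the rest: starting from the 30×25 cube (750.00 mm²), the r=3.5 cylinder at (-3, 13.5) partially overlaps it — only the 1.06 mm² overlap (of its 37.50 mm²) is removed, clipping the outline; the 22.5×15.5 cube at (8.5, 7) partially overlaps it — only the 333.25 mm² overlap (of its 348.75 mm²) is removed, clipping the outline — area = 415.69 mm²; the sphere at (4.5, 3.5) is not intersected at this z (|z−center|=13.220 > r=7); Taking the union: only the result so far is present, so the union is just that shape — area = 415.69 mm². At z = 14: the cube is absent (z outside [0, 8.5]); the cylinder at (-3, 13.5) does not reach this height (z outside [-1, 12]); the r=8.5 cylinder at (5, 11) contributes a regular 16-gon of circumradius 8.5 (area = (16/2)·8.500²·sin(360°/16) = 221.19 mm²); the cube at (8.5, 7) does not reach this height (z outside [-2, 13.5]); Taking the first minus the rest: the first operand is absent here, so nothing remains; the sphere at (4.5, 3.5): section is a regular 16-gon, circumradius = √(r²−h²) = √(7²−0.5²) = 6.982 (area = (16/2)·6.982²·sin(360°/16) = 149.25 mm²); Combining (union): only the r=7 sphere at (4.5, 3.5) is present, so the union is just that shape — area = 149.25 mm². Checking containment: at z = 14 the cross-section extends beyond the z = 0.28 cross-section by about 46.84 mm².

part overhangs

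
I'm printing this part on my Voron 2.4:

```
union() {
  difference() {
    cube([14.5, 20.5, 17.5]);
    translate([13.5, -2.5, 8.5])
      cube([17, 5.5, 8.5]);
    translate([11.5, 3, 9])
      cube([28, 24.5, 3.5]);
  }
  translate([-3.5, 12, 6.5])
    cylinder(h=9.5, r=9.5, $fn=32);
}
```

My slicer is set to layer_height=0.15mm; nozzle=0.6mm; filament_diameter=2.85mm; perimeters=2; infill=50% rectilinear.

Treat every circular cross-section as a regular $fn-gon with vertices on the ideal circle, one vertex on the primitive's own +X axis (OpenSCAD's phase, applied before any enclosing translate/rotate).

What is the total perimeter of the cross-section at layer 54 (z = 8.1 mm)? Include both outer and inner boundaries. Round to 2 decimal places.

89.72 mm

At z = 8.1 mm: the cube (footprint 14.5×20.5) is included at this height (perimeter 70.00 mm); the cube at (13.5, -2.5) is not intersected at this z (z outside [8.5, 17]); the cube at (11.5, 3) is absent (z outside [9, 12.5]); After the difference (first − rest): none of the subtracted shapes is present at this height, so the 14.5×20.5 cube is unchanged — boundary = 70.00 mm; the cylinder at (-3.5, 12): section is a regular 32-gon, circumradius r=9.5 (perimeter = 2·32·9.500·sin(180°/32) = 59.59 mm); Merging all regions: the regions partially overlap (shared area 76.01 mm²), so the edge portions inside another operand are dropped and the merged outline is re-measured after clipping — boundary = 89.72 mm. Overall, the cross-section is a single solid region. Total boundary length (outer) = 89.72 mm.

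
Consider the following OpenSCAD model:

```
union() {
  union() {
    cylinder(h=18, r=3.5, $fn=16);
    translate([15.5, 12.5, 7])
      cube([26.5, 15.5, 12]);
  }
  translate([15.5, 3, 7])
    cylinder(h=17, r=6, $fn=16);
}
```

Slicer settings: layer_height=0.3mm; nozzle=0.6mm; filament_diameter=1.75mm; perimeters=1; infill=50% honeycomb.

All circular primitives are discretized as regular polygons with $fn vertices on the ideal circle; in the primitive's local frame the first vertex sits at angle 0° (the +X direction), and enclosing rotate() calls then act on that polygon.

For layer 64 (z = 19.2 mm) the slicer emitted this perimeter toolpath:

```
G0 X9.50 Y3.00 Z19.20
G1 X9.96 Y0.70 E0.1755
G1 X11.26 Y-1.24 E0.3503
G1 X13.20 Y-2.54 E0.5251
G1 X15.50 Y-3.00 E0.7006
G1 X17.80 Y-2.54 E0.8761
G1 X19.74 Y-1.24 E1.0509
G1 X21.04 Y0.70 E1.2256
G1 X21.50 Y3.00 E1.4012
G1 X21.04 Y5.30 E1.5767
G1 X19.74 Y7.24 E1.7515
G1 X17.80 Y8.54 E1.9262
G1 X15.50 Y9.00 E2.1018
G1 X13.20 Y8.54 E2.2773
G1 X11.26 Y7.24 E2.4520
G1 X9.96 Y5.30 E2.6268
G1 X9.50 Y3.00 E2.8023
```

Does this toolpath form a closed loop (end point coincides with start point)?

yes

Start point (G0): (9.50, 3.00). End point (last G1): the path returns to the start — closed.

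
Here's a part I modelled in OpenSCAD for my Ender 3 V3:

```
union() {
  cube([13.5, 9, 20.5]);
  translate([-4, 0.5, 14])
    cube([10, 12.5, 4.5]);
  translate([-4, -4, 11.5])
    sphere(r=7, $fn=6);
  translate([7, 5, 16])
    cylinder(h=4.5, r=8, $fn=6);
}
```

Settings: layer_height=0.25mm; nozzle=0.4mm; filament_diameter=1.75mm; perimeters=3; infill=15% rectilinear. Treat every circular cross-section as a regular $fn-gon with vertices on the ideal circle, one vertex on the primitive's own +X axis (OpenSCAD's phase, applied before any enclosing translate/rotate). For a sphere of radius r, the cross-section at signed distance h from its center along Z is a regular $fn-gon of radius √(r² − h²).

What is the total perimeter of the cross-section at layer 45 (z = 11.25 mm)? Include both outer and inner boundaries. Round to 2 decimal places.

83.73 mm

At z = 11.25 mm: the cube (footprint 13.5×9) is included at this height (perimeter 45.00 mm); the cube at (-4, 0.5) is absent (z outside [14, 18.5]); the r=7 sphere at (-4, -4) contributes a regular 6-gon of circumradius √(7²−0.25²) = 6.996 (perimeter = 2·6·6.996·sin(180°/6) = 41.97 mm); the cylinder at (7, 5) is absent (z outside [16, 20.5]); Taking the union: the regions partially overlap (shared area 0.41 mm²), so the edge portions inside another operand are dropped and the merged outline is re-measured after clipping — boundary = 83.73 mm. Overall, the cross-section is a single solid region. Total boundary length (outer) = 83.73 mm.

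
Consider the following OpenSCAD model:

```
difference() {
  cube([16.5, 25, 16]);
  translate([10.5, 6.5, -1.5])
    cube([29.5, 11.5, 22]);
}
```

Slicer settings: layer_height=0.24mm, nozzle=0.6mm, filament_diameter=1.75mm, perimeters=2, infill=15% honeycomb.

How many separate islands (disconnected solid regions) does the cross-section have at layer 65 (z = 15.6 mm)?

At z = 15.6 mm: the cube (footprint 16.5×25) is included at this height; the cube at (10.5, 6.5) (footprint 29.5×11.5) is included at this height; After the difference (first − rest): starting from the 16.5×25 cube, the 29.5×11.5 cube at (10.5, 6.5) partially overlaps it — only the 69.00 mm² overlap (of its 339.25 mm²) is removed, clipping the outline — 1 connected region. Overall, the cross-section is a single solid region. Island count = 1.

1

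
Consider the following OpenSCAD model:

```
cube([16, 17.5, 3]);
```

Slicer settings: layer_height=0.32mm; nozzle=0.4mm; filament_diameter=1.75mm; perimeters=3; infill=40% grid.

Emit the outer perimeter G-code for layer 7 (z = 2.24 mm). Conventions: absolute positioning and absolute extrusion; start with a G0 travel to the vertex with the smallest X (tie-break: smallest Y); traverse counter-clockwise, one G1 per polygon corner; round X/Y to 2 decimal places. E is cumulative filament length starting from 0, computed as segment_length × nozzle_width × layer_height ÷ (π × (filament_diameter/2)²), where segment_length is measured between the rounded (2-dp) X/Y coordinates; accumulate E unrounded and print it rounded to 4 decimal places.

G0 X0.00 Y0.00 Z2.24
G1 X16.00 Y0.00 E0.8515
G1 X16.00 Y17.50 E1.7827
G1 X0.00 Y17.50 E2.6342
G1 X0.00 Y0.00 E3.5655

At z = 2.24 mm: the cube (footprint 16×17.5) is included at this height. The outline is a single polygon with 4 vertices. Extrusion per mm of travel: 0.4 × 0.32 / (π × 0.875²) = 0.053216. Accumulating E over each segment gives final E = 3.5655.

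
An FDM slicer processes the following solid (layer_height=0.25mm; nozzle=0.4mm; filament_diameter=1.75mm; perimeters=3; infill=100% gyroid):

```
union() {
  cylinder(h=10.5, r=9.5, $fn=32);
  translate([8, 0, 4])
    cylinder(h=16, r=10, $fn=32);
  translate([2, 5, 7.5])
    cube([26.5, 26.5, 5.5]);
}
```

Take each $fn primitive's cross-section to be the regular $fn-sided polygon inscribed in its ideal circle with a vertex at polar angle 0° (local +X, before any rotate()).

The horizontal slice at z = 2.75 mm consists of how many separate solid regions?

At z = 2.75 mm: the r=9.5 cylinder gives a regular 32-gon of circumradius 9.5 (constant along its height); the cylinder at (8, 0) is not intersected at this z (z outside [4, 20]); the cube at (2, 5) is not intersected at this z (z outside [7.5, 13]); Merging all regions: only the r=9.5 cylinder is present, so the union is just that shape — 1 connected region. The result has 1 disconnected region.

1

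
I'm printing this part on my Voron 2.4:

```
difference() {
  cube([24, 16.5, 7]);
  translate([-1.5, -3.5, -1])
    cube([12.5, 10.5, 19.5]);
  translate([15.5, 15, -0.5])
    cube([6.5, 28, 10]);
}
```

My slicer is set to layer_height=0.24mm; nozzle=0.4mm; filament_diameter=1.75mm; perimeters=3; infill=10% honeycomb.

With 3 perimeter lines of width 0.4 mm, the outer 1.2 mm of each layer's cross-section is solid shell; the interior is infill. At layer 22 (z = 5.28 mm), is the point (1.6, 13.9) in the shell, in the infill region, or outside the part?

infill

At z = 5.28 mm: the cube (footprint 24×16.5) is included at this height; the cube at (-1.5, -3.5) is present — its section is the full 12.5×10.5 rectangle; the cube at (15.5, 15) is present — its section is the full 6.5×28 rectangle; After the difference (first − rest): starting from the 24×16.5 cube, the 12.5×10.5 cube at (-1.5, -3.5) partially overlaps it — only the 77.00 mm² overlap (of its 131.25 mm²) is removed, clipping the outline; the 6.5×28 cube at (15.5, 15) partially overlaps it — only the 9.75 mm² overlap (of its 182.00 mm²) is removed, clipping the outline — 1 connected region. Overall, the cross-section is a single solid region. The nearest boundary edge runs (0.00, 7.00)→(0.00, 16.50); distance from the point to it = 1.60 mm. The point is inside the cross-section and 1.60 mm from the nearest boundary — more than the 1.2 mm shell width (3 × 0.4), so it's in the infill interior.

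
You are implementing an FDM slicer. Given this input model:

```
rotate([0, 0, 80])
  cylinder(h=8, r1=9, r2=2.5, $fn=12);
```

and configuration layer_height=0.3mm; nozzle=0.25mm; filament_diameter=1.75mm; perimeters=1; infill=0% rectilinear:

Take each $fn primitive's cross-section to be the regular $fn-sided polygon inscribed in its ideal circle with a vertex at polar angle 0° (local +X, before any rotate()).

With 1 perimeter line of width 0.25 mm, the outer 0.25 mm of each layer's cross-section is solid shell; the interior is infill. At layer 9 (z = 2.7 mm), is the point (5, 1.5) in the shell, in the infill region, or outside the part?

infill

At z = 2.7 mm: the cone (r1=9→r2=2.5) has section circumradius 6.806 here — a regular 12-gon; (whole slice rotated 80° about Z — lengths, areas and connectivity unchanged). Overall, the cross-section is a single solid region. Undo the 80° rotation: the query point maps to (2.345, -4.664) in the un-rotated model frame. The nearest boundary edge runs (-0.00, -6.81)→(3.40, -5.89); distance from the point to it = 1.46 mm. The point is inside the cross-section and 1.46 mm from the nearest boundary — more than the 0.25 mm shell width (1 × 0.25), so it's in the infill interior.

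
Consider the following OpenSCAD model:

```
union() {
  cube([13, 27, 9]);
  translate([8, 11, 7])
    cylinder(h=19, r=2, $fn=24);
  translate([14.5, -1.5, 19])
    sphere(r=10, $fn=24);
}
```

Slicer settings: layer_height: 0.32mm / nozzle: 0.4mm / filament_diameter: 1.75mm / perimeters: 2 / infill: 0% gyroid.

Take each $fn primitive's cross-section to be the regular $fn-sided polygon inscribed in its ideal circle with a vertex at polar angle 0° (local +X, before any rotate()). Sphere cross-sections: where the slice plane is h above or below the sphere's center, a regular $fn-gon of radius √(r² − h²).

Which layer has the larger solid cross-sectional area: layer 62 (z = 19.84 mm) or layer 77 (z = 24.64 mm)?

layer 62 (z = 19.84 mm)

Layer 62 (z = 19.84): the cube is absent (z outside [0, 9]); the r=2 cylinder at (8, 11) gives a regular 24-gon of circumradius 2 (constant along its height) (area = (24/2)·2.000²·sin(360°/24) = 12.42 mm²); the r=10 sphere at (14.5, -1.5) slices to a regular 24-gon of circumradius 9.965 (√(r²−h²) with h=0.84 from center) (area = (24/2)·9.965²·sin(360°/24) = 308.39 mm²); Merging all regions: the 2 present regions are separate (no shared area or edge), so areas and boundary lengths simply add and each stays a separate island — area = 320.81 mm². So its area = 320.81 mm². Layer 77 (z = 24.64): the cube does not reach this height (z outside [0, 9]); the cylinder at (8, 11): section is a regular 24-gon, circumradius r=2 (area = (24/2)·2.000²·sin(360°/24) = 12.42 mm²); the r=10 sphere at (14.5, -1.5) contributes a regular 24-gon of circumradius √(10²−5.64²) = 8.258 (area = (24/2)·8.258²·sin(360°/24) = 211.79 mm²); Merging all regions: the 2 present regions are separate (no shared area or edge), so areas and boundary lengths simply add and each stays a separate island — area = 224.21 mm². So its area = 224.21 mm². Layer 62 is larger (320.81 vs 224.21 mm²).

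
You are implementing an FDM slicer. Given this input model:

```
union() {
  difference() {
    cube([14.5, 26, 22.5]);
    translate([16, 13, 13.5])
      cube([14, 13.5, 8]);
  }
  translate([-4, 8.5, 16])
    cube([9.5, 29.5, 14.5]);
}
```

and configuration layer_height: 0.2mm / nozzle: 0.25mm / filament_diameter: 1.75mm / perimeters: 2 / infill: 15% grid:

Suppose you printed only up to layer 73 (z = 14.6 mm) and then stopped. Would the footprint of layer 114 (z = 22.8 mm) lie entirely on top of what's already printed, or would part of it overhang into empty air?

part overhangs

Compare the two slices. At z = 14.6: the 14.5×26 cube contributes its full rectangle (area 377.00 mm²); the 14×13.5 cube at (16, 13) contributes its full rectangle (area 189.00 mm²); Subtracting the remaining from the first: starting from the 14.5×26 cube (377.00 mm²), the 14×13.5 cube at (16, 13) misses the remaining region (no effect) — area = 377.00 mm²; the cube at (-4, 8.5) is not intersected at this z (z outside [16, 30.5]); Taking the union: only the result so far is present, so the union is just that shape — area = 377.00 mm². At z = 22.8: the cube is not intersected at this z (z outside [0, 22.5]); the cube at (16, 13) does not reach this height (z outside [13.5, 21.5]); Taking the first minus the rest: the first operand is absent here, so nothing remains; the cube at (-4, 8.5) is present — its section is the full 9.5×29.5 rectangle (area 280.25 mm²); Merging all regions: only the 9.5×29.5 cube at (-4, 8.5) is present, so the union is just that shape — area = 280.25 mm². Checking containment: at z = 22.8 the cross-section extends beyond the z = 14.6 cross-section by about 184.00 mm².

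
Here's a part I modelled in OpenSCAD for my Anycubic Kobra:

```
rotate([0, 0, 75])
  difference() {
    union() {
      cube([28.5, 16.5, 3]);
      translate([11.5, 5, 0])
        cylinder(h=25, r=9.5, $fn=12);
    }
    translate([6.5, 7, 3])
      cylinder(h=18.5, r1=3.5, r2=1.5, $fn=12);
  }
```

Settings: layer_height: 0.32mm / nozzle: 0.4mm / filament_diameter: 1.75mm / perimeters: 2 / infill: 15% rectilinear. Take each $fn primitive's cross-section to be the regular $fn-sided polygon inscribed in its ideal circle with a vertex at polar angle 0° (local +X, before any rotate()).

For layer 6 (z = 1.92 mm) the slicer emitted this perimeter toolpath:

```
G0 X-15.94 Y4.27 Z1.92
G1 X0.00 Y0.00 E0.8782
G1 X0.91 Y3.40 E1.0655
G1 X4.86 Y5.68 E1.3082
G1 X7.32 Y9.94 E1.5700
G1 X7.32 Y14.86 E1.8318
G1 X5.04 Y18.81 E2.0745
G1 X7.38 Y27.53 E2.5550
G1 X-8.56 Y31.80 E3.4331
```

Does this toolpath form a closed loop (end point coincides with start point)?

no

Start point (G0): (-15.94, 4.27). End point (last G1): the path does not return to the start — open.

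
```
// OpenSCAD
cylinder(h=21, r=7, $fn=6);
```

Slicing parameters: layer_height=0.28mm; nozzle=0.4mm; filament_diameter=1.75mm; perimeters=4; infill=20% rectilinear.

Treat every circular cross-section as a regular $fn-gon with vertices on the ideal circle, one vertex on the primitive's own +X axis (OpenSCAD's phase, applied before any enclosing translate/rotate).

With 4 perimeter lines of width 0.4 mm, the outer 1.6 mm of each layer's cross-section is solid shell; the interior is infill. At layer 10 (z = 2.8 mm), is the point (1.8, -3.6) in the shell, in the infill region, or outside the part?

At z = 2.8 mm: the r=7 cylinder contributes a regular 6-gon of circumradius 7. Overall, the cross-section is a single solid region. The nearest boundary edge runs (-3.50, -6.06)→(3.50, -6.06); distance from the point to it = 2.46 mm. The point is inside the cross-section and 2.46 mm from the nearest boundary — more than the 1.6 mm shell width (4 × 0.4), so it's in the infill interior.

infill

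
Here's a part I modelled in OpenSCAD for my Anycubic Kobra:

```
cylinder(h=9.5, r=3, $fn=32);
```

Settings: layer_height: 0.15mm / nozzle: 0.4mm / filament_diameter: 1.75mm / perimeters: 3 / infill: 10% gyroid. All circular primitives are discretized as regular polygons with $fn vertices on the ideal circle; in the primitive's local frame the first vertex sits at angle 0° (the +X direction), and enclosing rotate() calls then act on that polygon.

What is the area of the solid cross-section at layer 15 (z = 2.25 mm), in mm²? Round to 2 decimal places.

28.09 mm²

At z = 2.25 mm: the r=3 cylinder contributes a regular 32-gon of circumradius 3 (area = (32/2)·3.000²·sin(360°/32) = 28.09 mm²). Overall, the cross-section is a single solid region. Net area = 28.09 mm².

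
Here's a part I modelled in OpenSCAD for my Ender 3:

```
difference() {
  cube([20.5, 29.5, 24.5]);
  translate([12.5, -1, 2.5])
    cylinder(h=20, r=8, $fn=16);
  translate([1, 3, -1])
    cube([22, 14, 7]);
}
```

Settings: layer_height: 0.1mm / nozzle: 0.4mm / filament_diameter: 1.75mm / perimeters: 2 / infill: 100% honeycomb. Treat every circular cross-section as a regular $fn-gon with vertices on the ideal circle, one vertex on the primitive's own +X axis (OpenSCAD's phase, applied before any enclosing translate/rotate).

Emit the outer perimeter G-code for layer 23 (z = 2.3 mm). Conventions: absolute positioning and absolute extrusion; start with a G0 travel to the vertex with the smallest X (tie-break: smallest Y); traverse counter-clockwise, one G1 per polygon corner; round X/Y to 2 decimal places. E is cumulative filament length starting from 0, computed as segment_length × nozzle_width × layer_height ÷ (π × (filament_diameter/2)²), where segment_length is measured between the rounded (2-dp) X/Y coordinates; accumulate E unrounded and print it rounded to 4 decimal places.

At z = 2.3 mm: the 20.5×29.5 cube contributes its full rectangle; the cylinder at (12.5, -1) is absent (z outside [2.5, 22.5]); the cube at (1, 3) (footprint 22×14) is included at this height; After the difference (first − rest): starting from the 20.5×29.5 cube, the 22×14 cube at (1, 3) partially overlaps it — only the 273.00 mm² overlap (of its 308.00 mm²) is removed, clipping the outline — 1 connected region. The outline is a single polygon with 8 vertices. Extrusion per mm of travel: 0.4 × 0.1 / (π × 0.875²) = 0.016630. Accumulating E over each segment gives final E = 2.3116.

G0 X0.00 Y0.00 Z2.30
G1 X20.50 Y0.00 E0.3409
G1 X20.50 Y3.00 E0.3908
G1 X1.00 Y3.00 E0.7151
G1 X1.00 Y17.00 E0.9479
G1 X20.50 Y17.00 E1.2722
G1 X20.50 Y29.50 E1.4801
G1 X0.00 Y29.50 E1.8210
G1 X0.00 Y0.00 E2.3116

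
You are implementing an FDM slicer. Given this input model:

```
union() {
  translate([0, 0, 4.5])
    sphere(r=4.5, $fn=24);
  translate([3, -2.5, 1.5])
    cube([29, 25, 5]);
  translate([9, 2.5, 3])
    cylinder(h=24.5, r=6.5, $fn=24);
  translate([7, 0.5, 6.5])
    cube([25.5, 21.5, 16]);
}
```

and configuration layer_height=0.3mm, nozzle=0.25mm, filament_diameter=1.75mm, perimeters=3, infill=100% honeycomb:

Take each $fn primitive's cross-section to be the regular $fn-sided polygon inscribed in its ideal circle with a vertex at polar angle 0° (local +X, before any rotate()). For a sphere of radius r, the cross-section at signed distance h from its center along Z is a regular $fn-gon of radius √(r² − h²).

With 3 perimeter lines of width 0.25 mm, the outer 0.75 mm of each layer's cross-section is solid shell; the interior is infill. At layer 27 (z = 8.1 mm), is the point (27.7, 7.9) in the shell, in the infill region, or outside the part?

At z = 8.1 mm: the r=4.5 sphere contributes a regular 24-gon of circumradius √(4.5²−3.6²) = 2.700; the cube at (3, -2.5) is not intersected at this z (z outside [1.5, 6.5]); the cylinder at (9, 2.5): section is a regular 24-gon, circumradius r=6.5; the 25.5×21.5 cube at (7, 0.5) contributes its full rectangle; Merging all regions: the regions partially overlap (shared area 62.25 mm²), so overlapping operands fuse into one piece — 2 connected regions. Overall, the cross-section has 2 separate islands. The nearest boundary edge runs (32.50, 22.00)→(32.50, 0.50); distance from the point to it = 4.80 mm. (Shell/infill is judged within the island containing the point — the largest one.) The point is inside the cross-section and 4.80 mm from the nearest boundary — more than the 0.75 mm shell width (3 × 0.25), so it's in the infill interior.

infill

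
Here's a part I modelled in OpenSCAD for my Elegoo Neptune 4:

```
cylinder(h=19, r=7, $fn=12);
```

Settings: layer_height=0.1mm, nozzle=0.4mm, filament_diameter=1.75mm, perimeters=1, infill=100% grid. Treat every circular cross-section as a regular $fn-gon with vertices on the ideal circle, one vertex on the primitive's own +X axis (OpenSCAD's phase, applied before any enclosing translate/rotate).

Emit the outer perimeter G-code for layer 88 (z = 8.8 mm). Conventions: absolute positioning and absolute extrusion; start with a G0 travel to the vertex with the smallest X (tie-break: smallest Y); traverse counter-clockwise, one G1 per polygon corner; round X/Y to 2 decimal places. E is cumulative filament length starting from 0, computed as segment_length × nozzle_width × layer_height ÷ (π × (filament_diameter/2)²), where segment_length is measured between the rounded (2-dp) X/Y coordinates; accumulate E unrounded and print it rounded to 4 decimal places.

At z = 8.8 mm: the r=7 cylinder gives a regular 12-gon of circumradius 7 (constant along its height). The outline is a single polygon with 12 vertices. Extrusion per mm of travel: 0.4 × 0.1 / (π × 0.875²) = 0.016630. Accumulating E over each segment gives final E = 0.7230.

G0 X-7.00 Y0.00 Z8.80
G1 X-6.06 Y-3.50 E0.0603
G1 X-3.50 Y-6.06 E0.1205
G1 X0.00 Y-7.00 E0.1807
G1 X3.50 Y-6.06 E0.2410
G1 X6.06 Y-3.50 E0.3012
G1 X7.00 Y0.00 E0.3615
G1 X6.06 Y3.50 E0.4218
G1 X3.50 Y6.06 E0.4820
G1 X0.00 Y7.00 E0.5422
G1 X-3.50 Y6.06 E0.6025
G1 X-6.06 Y3.50 E0.6627
G1 X-7.00 Y0.00 E0.7230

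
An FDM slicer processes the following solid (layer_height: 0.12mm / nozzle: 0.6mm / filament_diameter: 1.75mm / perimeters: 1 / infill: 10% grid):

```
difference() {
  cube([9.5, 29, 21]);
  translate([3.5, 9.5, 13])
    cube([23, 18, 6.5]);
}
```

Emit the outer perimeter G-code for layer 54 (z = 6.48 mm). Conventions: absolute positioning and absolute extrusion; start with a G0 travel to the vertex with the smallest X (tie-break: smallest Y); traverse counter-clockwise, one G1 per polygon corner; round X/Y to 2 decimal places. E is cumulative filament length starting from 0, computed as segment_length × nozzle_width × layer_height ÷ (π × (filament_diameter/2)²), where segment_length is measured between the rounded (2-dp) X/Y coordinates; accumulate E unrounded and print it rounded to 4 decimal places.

At z = 6.48 mm: the 9.5×29 cube contributes its full rectangle; the cube at (3.5, 9.5) is absent (z outside [13, 19.5]); After the difference (first − rest): none of the subtracted shapes is present at this height, so the 9.5×29 cube is unchanged — 1 connected region. The outline is a single polygon with 4 vertices. Extrusion per mm of travel: 0.6 × 0.12 / (π × 0.875²) = 0.029934. Accumulating E over each segment gives final E = 2.3049.

G0 X0.00 Y0.00 Z6.48
G1 X9.50 Y0.00 E0.2844
G1 X9.50 Y29.00 E1.1525
G1 X0.00 Y29.00 E1.4368
G1 X0.00 Y0.00 E2.3049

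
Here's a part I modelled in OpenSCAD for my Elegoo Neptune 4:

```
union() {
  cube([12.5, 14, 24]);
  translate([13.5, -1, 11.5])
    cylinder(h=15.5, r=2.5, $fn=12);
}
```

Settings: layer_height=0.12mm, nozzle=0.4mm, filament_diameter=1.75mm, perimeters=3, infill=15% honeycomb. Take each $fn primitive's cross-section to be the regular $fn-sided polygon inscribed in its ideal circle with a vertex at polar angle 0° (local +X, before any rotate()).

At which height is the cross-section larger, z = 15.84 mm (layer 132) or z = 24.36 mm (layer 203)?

layer 132 (z = 15.84 mm)

Layer 132 (z = 15.84): the 12.5×14 cube contributes its full rectangle (area 175.00 mm²); the r=2.5 cylinder at (13.5, -1) gives a regular 12-gon of circumradius 2.5 (constant along its height) (area = (12/2)·2.500²·sin(360°/12) = 18.75 mm²); Taking the union: the regions partially overlap — summed areas 193.75 mm² minus the doubly-counted overlap 0.96 mm² gives 192.79 mm² — area = 192.79 mm². So its area = 192.79 mm². Layer 203 (z = 24.36): the cube does not reach this height (z outside [0, 24]); the cylinder at (13.5, -1): section is a regular 12-gon, circumradius r=2.5 (area = (12/2)·2.500²·sin(360°/12) = 18.75 mm²); Merging all regions: only the r=2.5 cylinder at (13.5, -1) is present, so the union is just that shape — area = 18.75 mm². So its area = 18.75 mm². Layer 132 is larger (192.79 vs 18.75 mm²).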